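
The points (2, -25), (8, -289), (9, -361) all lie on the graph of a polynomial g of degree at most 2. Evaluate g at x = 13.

Write g(x) = ax^2 + bx + c. Substituting each data point gives a linear system:
  4a + 2b + c = -25
  64a + 8b + c = -289
  81a + 9b + c = -361
Solving the system yields a = -4, b = -4, c = -1.
So g(x) = -4x² - 4x - 1.
Then g(13) = -729.

-729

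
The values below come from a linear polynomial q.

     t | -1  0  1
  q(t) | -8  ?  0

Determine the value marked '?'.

The 2 known points determine the degree-1 polynomial uniquely.
Write q(t) = at + b. Substituting each data point gives a linear system:
  -a + b = -8
  a + b = 0
Solving the system yields a = 4, b = -4.
So q(t) = 4t - 4.
Then q(0) = -4.

-4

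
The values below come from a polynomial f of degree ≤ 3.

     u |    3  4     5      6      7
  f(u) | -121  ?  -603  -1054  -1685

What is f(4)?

-302

On equispaced nodes a degree-3 polynomial has vanishing fourth forward difference, so
  f(3) - 4·f(4) + 6·f(5) - 4·f(6) + f(7) = 0.
Substituting the known values and solving for f(4):
  -4·f(4) = 1208
  f(4) = -302.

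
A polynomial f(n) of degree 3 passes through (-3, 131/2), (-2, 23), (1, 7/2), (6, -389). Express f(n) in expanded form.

f(n) = -2n^3 + n^2 + (1/2)n + 4

Write f(n) = an^3 + bn^2 + cn + d. Substituting each data point gives a linear system:
  -27a + 9b - 3c + d = 131/2
  -8a + 4b - 2c + d = 23
  a + b + c + d = 7/2
  216a + 36b + 6c + d = -389
Solving the system yields a = -2, b = 1, c = 1/2, d = 4.
So f(n) = -2n³ + n² + (1/2)n + 4.
Check: f(6) = -389. ✓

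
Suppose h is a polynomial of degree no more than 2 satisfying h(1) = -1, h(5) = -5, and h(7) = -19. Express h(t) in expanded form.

Write h(t) = at^2 + bt + c. Substituting each data point gives a linear system:
  a + b + c = -1
  25a + 5b + c = -5
  49a + 7b + c = -19
Solving the system yields a = -1, b = 5, c = -5.
So h(t) = -t^2 + 5t - 5.
Check: h(7) = -19. ✓

h(t) = -t^2 + 5t - 5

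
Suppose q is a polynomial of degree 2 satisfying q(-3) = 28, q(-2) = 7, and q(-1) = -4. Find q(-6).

Using the Lagrange interpolation formula with nodes -3, -2, -1:
  L_0(n) = (n + 2)(n + 1) / 2
  L_1(n) = (n + 3)(n + 1) / -1
  L_2(n) = (n + 3)(n + 2) / 2
Then q(n) = 28·L_0(n) + 7·L_1(n) - 4·L_2(n).
Expanding and collecting terms gives q(n) = 5n^2 + 4n - 5.
Evaluating at n = -6: q(-6) = 151.

151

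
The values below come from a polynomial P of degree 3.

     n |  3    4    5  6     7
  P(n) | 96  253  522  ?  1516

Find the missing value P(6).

On equispaced nodes a degree-3 polynomial has vanishing fourth forward difference, so
  P(3) - 4·P(4) + 6·P(5) - 4·P(6) + P(7) = 0.
Substituting the known values and solving for P(6):
  -4·P(6) = -3732
  P(6) = 933.

933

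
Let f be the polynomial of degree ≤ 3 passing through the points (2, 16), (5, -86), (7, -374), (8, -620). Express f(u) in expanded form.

Using the Lagrange interpolation formula with nodes 2, 5, 7, 8:
  L_0(u) = (u - 5)(u - 7)(u - 8) / -90
  L_1(u) = (u - 2)(u - 7)(u - 8) / 18
  L_2(u) = (u - 2)(u - 5)(u - 8) / -10
  L_3(u) = (u - 2)(u - 5)(u - 7) / 18
Then f(u) = 16·L_0(u) - 86·L_1(u) - 374·L_2(u) - 620·L_3(u).
Expanding and collecting terms gives f(u) = -2u^3 + 6u^2 + 2u + 4.
Check: f(8) = -620. ✓

f(u) = -2u^3 + 6u^2 + 2u + 4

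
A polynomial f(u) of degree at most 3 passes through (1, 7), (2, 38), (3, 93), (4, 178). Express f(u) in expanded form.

Using the Lagrange interpolation formula with nodes 1, 2, 3, 4:
  L_0(u) = (u - 2)(u - 3)(u - 4) / -6
  L_1(u) = (u - 1)(u - 3)(u - 4) / 2
  L_2(u) = (u - 1)(u - 2)(u - 4) / -2
  L_3(u) = (u - 1)(u - 2)(u - 3) / 6
Then f(u) = 7·L_0(u) + 38·L_1(u) + 93·L_2(u) + 178·L_3(u).
Expanding and collecting terms gives f(u) = u^3 + 6u^2 + 6u - 6.
Check: f(1) = 7. ✓

f(u) = u^3 + 6u^2 + 6u - 6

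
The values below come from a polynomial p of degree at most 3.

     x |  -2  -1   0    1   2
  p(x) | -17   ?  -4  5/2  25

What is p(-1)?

The 4 known points determine the degree-3 polynomial uniquely.
Write p(x) = ax^3 + bx^2 + cx + d. Substituting each data point gives a linear system:
  -8a + 4b - 2c + d = -17
  d = -4
  a + b + c + d = 5/2
  8a + 4b + 2c + d = 25
Solving the system yields a = 2, b = 2, c = 5/2, d = -4.
So p(x) = 2x^3 + 2x^2 + (5/2)x - 4.
Then p(-1) = -13/2.

-13/2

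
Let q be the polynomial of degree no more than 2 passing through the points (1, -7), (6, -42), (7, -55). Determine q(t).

q(t) = -t^2 - 6

Write q(t) = at^2 + bt + c. Substituting each data point gives a linear system:
  a + b + c = -7
  36a + 6b + c = -42
  49a + 7b + c = -55
Solving the system yields a = -1, b = 0, c = -6.
So q(t) = -t^2 - 6.
Check: q(6) = -42. ✓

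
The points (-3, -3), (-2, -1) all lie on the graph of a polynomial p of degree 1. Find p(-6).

Using the Lagrange interpolation formula with nodes -3, -2:
  L_0(x) = (x + 2) / -1
  L_1(x) = (x + 3) / 1
Then p(x) = -3·L_0(x) - 1·L_1(x).
Expanding and collecting terms gives p(x) = 2x + 3.
Evaluating at x = -6: p(-6) = -9.

-9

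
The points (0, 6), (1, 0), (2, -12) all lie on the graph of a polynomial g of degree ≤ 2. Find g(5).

Write g(n) = an^2 + bn + c. Substituting each data point gives a linear system:
  c = 6
  a + b + c = 0
  4a + 2b + c = -12
Solving the system yields a = -3, b = -3, c = 6.
So g(n) = -3n^2 - 3n + 6.
Then g(5) = -84.

-84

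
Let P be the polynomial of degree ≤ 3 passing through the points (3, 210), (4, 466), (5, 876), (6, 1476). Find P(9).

Write P(x) = ax^3 + bx^2 + cx + d. Substituting each data point gives a linear system:
  27a + 9b + 3c + d = 210
  64a + 16b + 4c + d = 466
  125a + 25b + 5c + d = 876
  216a + 36b + 6c + d = 1476
Solving the system yields a = 6, b = 5, c = -1, d = 6.
So P(x) = 6x^3 + 5x^2 - x + 6.
Then P(9) = 4776.

4776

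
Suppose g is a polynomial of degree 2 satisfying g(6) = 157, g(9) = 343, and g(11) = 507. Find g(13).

703

Write g(u) = au^2 + bu + c. Substituting each data point gives a linear system:
  36a + 6b + c = 157
  81a + 9b + c = 343
  121a + 11b + c = 507
Solving the system yields a = 4, b = 2, c = 1.
So g(u) = 4u^2 + 2u + 1.
Then g(13) = 703.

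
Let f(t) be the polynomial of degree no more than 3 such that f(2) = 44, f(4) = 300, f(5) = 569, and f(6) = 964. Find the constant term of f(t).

Write f(t) = at^3 + bt^2 + ct + d. Substituting each data point gives a linear system:
  8a + 4b + 2c + d = 44
  64a + 16b + 4c + d = 300
  125a + 25b + 5c + d = 569
  216a + 36b + 6c + d = 964
Solving the system yields a = 4, b = 3, c = -2, d = 4.
So f(t) = 4t^3 + 3t^2 - 2t + 4.
The constant term is 4.

4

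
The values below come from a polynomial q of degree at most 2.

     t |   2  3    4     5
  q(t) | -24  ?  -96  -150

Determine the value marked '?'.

-54

The 3 known points determine the degree-2 polynomial uniquely.
Write q(t) = at^2 + bt + c. Substituting each data point gives a linear system:
  4a + 2b + c = -24
  16a + 4b + c = -96
  25a + 5b + c = -150
Solving the system yields a = -6, b = 0, c = 0.
So q(t) = -6t^2.
Then q(3) = -54.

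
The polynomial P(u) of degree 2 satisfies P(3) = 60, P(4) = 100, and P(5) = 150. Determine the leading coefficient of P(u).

5

Write P(u) = au^2 + bu + c. Substituting each data point gives a linear system:
  9a + 3b + c = 60
  16a + 4b + c = 100
  25a + 5b + c = 150
Solving the system yields a = 5, b = 5, c = 0.
So P(u) = 5u^2 + 5u.
The leading coefficient is 5.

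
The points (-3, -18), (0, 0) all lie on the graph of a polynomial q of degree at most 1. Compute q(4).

24

Using the Lagrange interpolation formula with nodes -3, 0:
  L_0(t) = t / -3
  L_1(t) = (t + 3) / 3
Then q(t) = -18·L_0(t) + 0·L_1(t).
Expanding and collecting terms gives q(t) = 6t.
Evaluating at t = 4: q(4) = 24.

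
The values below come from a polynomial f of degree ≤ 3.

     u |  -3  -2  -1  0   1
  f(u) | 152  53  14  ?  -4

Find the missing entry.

5

On equispaced nodes a degree-3 polynomial has vanishing fourth forward difference, so
  f(-3) - 4·f(-2) + 6·f(-1) - 4·f(0) + f(1) = 0.
Substituting the known values and solving for f(0):
  -4·f(0) = -20
  f(0) = 5.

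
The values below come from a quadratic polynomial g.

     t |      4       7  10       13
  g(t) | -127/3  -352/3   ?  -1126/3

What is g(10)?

-685/3

The 3 known points determine the degree-2 polynomial uniquely.
Write g(t) = at^2 + bt + c. Substituting each data point gives a linear system:
  16a + 4b + c = -127/3
  49a + 7b + c = -352/3
  169a + 13b + c = -1126/3
Solving the system yields a = -2, b = -3, c = 5/3.
So g(t) = -2t^2 - 3t + 5/3.
Then g(10) = -685/3.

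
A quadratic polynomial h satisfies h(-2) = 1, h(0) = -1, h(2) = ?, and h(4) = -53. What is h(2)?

On equispaced nodes a degree-2 polynomial has vanishing third forward difference, so
  - h(-2) + 3·h(0) - 3·h(2) + h(4) = 0.
Substituting the known values and solving for h(2):
  -3·h(2) = 57
  h(2) = -19.

-19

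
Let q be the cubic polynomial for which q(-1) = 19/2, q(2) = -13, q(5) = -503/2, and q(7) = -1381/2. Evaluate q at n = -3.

129/2

Using the Lagrange interpolation formula with nodes -1, 2, 5, 7:
  L_0(n) = (n - 2)(n - 5)(n - 7) / -144
  L_1(n) = (n + 1)(n - 5)(n - 7) / 45
  L_2(n) = (n + 1)(n - 2)(n - 7) / -36
  L_3(n) = (n + 1)(n - 2)(n - 5) / 80
Then q(n) = 19/2·L_0(n) - 13·L_1(n) - 503/2·L_2(n) - 1381/2·L_3(n).
Expanding and collecting terms gives q(n) = -2n^3 - (3/2)n + 6.
Evaluating at n = -3: q(-3) = 129/2.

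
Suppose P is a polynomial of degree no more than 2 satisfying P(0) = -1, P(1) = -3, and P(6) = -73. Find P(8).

-129

Using the Lagrange interpolation formula with nodes 0, 1, 6:
  L_0(s) = (s - 1)(s - 6) / 6
  L_1(s) = s(s - 6) / -5
  L_2(s) = s(s - 1) / 30
Then P(s) = -1·L_0(s) - 3·L_1(s) - 73·L_2(s).
Expanding and collecting terms gives P(s) = -2s^2 - 1.
Evaluating at s = 8: P(8) = -129.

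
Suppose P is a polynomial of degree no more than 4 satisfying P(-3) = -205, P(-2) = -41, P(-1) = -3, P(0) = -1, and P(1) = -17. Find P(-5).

-1631

Forward differences of the values at u = -3, -2, -1, 0, 1:
  P  : -205  -41  -3  -1  -17
  Δ  : 164  38  2  -16
  Δ^2: -126  -36  -18
  Δ^3: 90  18
  Δ^4: -72
The fourth differences are constant, confirming degree 4.
Interpolating (Newton forward form) and evaluating at u = -5 gives P(-5) = -1631.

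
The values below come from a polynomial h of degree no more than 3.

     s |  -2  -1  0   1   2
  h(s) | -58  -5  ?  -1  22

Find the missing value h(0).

2

On equispaced nodes a degree-3 polynomial has vanishing fourth forward difference, so
  h(-2) - 4·h(-1) + 6·h(0) - 4·h(1) + h(2) = 0.
Substituting the known values and solving for h(0):
  6·h(0) = 12
  h(0) = 2.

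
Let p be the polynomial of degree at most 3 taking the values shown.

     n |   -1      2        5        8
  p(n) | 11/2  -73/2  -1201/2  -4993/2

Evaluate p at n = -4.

Forward differences of the values at n = -1, 2, 5, 8:
  p  : 11/2  -73/2  -1201/2  -4993/2
  Δ  : -42  -564  -1896
  Δ^2: -522  -1332
  Δ^3: -810
The third differences are constant, confirming degree 3.
Interpolating (Newton forward form) and evaluating at n = -4 gives p(-4) = 671/2.

671/2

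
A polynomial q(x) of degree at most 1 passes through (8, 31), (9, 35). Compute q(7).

27

Write q(x) = ax + b. Substituting each data point gives a linear system:
  8a + b = 31
  9a + b = 35
Solving the system yields a = 4, b = -1.
So q(x) = 4x - 1.
Then q(7) = 27.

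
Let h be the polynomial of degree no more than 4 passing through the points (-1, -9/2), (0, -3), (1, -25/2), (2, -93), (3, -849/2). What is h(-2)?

Write h(x) = ax^4 + bx^3 + cx^2 + dx + e. Substituting each data point gives a linear system:
  a - b + c - d + e = -9/2
  e = -3
  a + b + c + d + e = -25/2
  16a + 8b + 4c + 2d + e = -93
  81a + 27b + 9c + 3d + e = -849/2
Solving the system yields a = -5, b = 0, c = -1/2, d = -4, e = -3.
So h(x) = -5x⁴ - (1/2)x² - 4x - 3.
Then h(-2) = -77.

-77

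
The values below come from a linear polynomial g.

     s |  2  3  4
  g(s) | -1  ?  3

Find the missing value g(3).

1

The 2 known points determine the degree-1 polynomial uniquely.
Write g(s) = as + b. Substituting each data point gives a linear system:
  2a + b = -1
  4a + b = 3
Solving the system yields a = 2, b = -5.
So g(s) = 2s - 5.
Then g(3) = 1.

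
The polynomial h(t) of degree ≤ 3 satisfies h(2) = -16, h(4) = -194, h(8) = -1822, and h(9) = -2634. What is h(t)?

Using the Lagrange interpolation formula with nodes 2, 4, 8, 9:
  L_0(t) = (t - 4)(t - 8)(t - 9) / -84
  L_1(t) = (t - 2)(t - 8)(t - 9) / 40
  L_2(t) = (t - 2)(t - 4)(t - 9) / -24
  L_3(t) = (t - 2)(t - 4)(t - 8) / 35
Then h(t) = -16·L_0(t) - 194·L_1(t) - 1822·L_2(t) - 2634·L_3(t).
Expanding and collecting terms gives h(t) = -4t³ + 3t² + 5t - 6.
Check: h(9) = -2634. ✓

h(t) = -4t^3 + 3t^2 + 5t - 6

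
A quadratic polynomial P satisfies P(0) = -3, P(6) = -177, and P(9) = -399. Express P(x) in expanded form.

P(x) = -5x^2 + x - 3

Using the Lagrange interpolation formula with nodes 0, 6, 9:
  L_0(x) = (x - 6)(x - 9) / 54
  L_1(x) = x(x - 9) / -18
  L_2(x) = x(x - 6) / 27
Then P(x) = -3·L_0(x) - 177·L_1(x) - 399·L_2(x).
Expanding and collecting terms gives P(x) = -5x² + x - 3.
Check: P(9) = -399. ✓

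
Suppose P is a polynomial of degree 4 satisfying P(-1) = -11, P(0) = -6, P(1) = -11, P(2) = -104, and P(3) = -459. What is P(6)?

Write P(u) = au^4 + bu^3 + cu^2 + du + e. Substituting each data point gives a linear system:
  a - b + c - d + e = -11
  e = -6
  a + b + c + d + e = -11
  16a + 8b + 4c + 2d + e = -104
  81a + 27b + 9c + 3d + e = -459
Solving the system yields a = -4, b = -5, c = -1, d = 5, e = -6.
So P(u) = -4u^4 - 5u^3 - u^2 + 5u - 6.
Then P(6) = -6276.

-6276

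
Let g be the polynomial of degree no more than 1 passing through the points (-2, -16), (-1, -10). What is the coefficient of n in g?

6

Write g(n) = an + b. Substituting each data point gives a linear system:
  -2a + b = -16
  -a + b = -10
Solving the system yields a = 6, b = -4.
So g(n) = 6n - 4.
The leading coefficient is 6.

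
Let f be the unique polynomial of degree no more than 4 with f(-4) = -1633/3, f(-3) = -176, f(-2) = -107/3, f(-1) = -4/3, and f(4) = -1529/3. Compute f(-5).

Using the Lagrange interpolation formula with nodes -4, -3, -2, -1, 4:
  L_0(t) = (t + 3)(t + 2)(t + 1)(t - 4) / 48
  L_1(t) = (t + 4)(t + 2)(t + 1)(t - 4) / -14
  L_2(t) = (t + 4)(t + 3)(t + 1)(t - 4) / 12
  L_3(t) = (t + 4)(t + 3)(t + 2)(t - 4) / -30
  L_4(t) = (t + 4)(t + 3)(t + 2)(t + 1) / 1680
Then f(t) = -1633/3·L_0(t) - 176·L_1(t) - 107/3·L_2(t) - 4/3·L_3(t) - 1529/3·L_4(t).
Expanding and collecting terms gives f(t) = -2t⁴ + (1/3)t³ - t² - t + 1.
Evaluating at t = -5: f(-5) = -3932/3.

-3932/3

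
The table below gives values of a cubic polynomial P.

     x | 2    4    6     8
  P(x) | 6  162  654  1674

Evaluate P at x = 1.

Using the Lagrange interpolation formula with nodes 2, 4, 6, 8:
  L_0(x) = (x - 4)(x - 6)(x - 8) / -48
  L_1(x) = (x - 2)(x - 6)(x - 8) / 16
  L_2(x) = (x - 2)(x - 4)(x - 8) / -16
  L_3(x) = (x - 2)(x - 4)(x - 6) / 48
Then P(x) = 6·L_0(x) + 162·L_1(x) + 654·L_2(x) + 1674·L_3(x).
Expanding and collecting terms gives P(x) = 4x^3 - 6x^2 + 2x - 6.
Evaluating at x = 1: P(1) = -6.

-6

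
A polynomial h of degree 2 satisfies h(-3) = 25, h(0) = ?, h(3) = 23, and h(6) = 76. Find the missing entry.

6

The 3 known points determine the degree-2 polynomial uniquely.
Write h(t) = at^2 + bt + c. Substituting each data point gives a linear system:
  9a - 3b + c = 25
  9a + 3b + c = 23
  36a + 6b + c = 76
Solving the system yields a = 2, b = -1/3, c = 6.
So h(t) = 2t^2 - (1/3)t + 6.
Then h(0) = 6.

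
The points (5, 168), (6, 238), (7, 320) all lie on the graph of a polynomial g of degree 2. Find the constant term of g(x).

Write g(x) = ax^2 + bx + c. Substituting each data point gives a linear system:
  25a + 5b + c = 168
  36a + 6b + c = 238
  49a + 7b + c = 320
Solving the system yields a = 6, b = 4, c = -2.
So g(x) = 6x^2 + 4x - 2.
The constant term is -2.

-2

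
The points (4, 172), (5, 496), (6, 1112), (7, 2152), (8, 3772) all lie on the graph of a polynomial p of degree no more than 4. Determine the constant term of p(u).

-4

Write p(u) = au^4 + bu^3 + cu^2 + du + e. Substituting each data point gives a linear system:
  256a + 64b + 16c + 4d + e = 172
  625a + 125b + 25c + 5d + e = 496
  1296a + 216b + 36c + 6d + e = 1112
  2401a + 343b + 49c + 7d + e = 2152
  4096a + 512b + 64c + 8d + e = 3772
Solving the system yields a = 1, b = 0, c = -5, d = 0, e = -4.
So p(u) = u^4 - 5u^2 - 4.
The constant term is -4.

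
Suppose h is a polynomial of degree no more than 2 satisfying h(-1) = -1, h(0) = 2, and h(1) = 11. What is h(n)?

Using the Lagrange interpolation formula with nodes -1, 0, 1:
  L_0(n) = n(n - 1) / 2
  L_1(n) = (n + 1)(n - 1) / -1
  L_2(n) = (n + 1)n / 2
Then h(n) = -1·L_0(n) + 2·L_1(n) + 11·L_2(n).
Expanding and collecting terms gives h(n) = 3n^2 + 6n + 2.
Check: h(1) = 11. ✓

h(n) = 3n^2 + 6n + 2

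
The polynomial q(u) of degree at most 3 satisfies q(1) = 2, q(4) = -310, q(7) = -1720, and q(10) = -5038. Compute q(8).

Forward differences of the values at u = 1, 4, 7, 10:
  q  : 2  -310  -1720  -5038
  Δ  : -312  -1410  -3318
  Δ^2: -1098  -1908
  Δ^3: -810
The third differences are constant, confirming degree 3.
Interpolating (Newton forward form) and evaluating at u = 8 gives q(8) = -2574.

-2574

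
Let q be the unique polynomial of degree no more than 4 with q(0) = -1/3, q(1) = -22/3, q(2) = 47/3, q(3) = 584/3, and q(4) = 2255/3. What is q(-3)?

1142/3

Write q(t) = at^4 + bt^3 + ct^2 + dt + e. Substituting each data point gives a linear system:
  e = -1/3
  a + b + c + d + e = -22/3
  16a + 8b + 4c + 2d + e = 47/3
  81a + 27b + 9c + 3d + e = 584/3
  256a + 64b + 16c + 4d + e = 2255/3
Solving the system yields a = 4, b = -3, c = -4, d = -4, e = -1/3.
So q(t) = 4t⁴ - 3t³ - 4t² - 4t - 1/3.
Then q(-3) = 1142/3.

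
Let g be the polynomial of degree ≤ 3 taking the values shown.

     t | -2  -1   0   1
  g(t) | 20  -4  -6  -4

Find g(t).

g(t) = -3t^3 + 2t^2 + 3t - 6

Using the Lagrange interpolation formula with nodes -2, -1, 0, 1:
  L_0(t) = (t + 1)t(t - 1) / -6
  L_1(t) = (t + 2)t(t - 1) / 2
  L_2(t) = (t + 2)(t + 1)(t - 1) / -2
  L_3(t) = (t + 2)(t + 1)t / 6
Then g(t) = 20·L_0(t) - 4·L_1(t) - 6·L_2(t) - 4·L_3(t).
Expanding and collecting terms gives g(t) = -3t^3 + 2t^2 + 3t - 6.
Check: g(0) = -6. ✓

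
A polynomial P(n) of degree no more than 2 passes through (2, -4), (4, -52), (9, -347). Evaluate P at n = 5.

-91

Using the Lagrange interpolation formula with nodes 2, 4, 9:
  L_0(n) = (n - 4)(n - 9) / 14
  L_1(n) = (n - 2)(n - 9) / -10
  L_2(n) = (n - 2)(n - 4) / 35
Then P(n) = -4·L_0(n) - 52·L_1(n) - 347·L_2(n).
Expanding and collecting terms gives P(n) = -5n² + 6n + 4.
Evaluating at n = 5: P(5) = -91.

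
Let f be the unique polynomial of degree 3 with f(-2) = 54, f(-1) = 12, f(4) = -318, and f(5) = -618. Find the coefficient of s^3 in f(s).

Write f(s) = as^3 + bs^2 + cs + d. Substituting each data point gives a linear system:
  -8a + 4b - 2c + d = 54
  -a + b - c + d = 12
  64a + 16b + 4c + d = -318
  125a + 25b + 5c + d = -618
Solving the system yields a = -5, b = 1, c = -4, d = 2.
So f(s) = -5s³ + s² - 4s + 2.
The leading coefficient is -5.

-5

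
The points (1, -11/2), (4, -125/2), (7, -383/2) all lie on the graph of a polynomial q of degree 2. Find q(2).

Write q(n) = an^2 + bn + c. Substituting each data point gives a linear system:
  a + b + c = -11/2
  16a + 4b + c = -125/2
  49a + 7b + c = -383/2
Solving the system yields a = -4, b = 1, c = -5/2.
So q(n) = -4n^2 + n - 5/2.
Then q(2) = -33/2.

-33/2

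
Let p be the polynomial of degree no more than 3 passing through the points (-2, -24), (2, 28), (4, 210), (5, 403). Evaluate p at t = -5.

Using the Lagrange interpolation formula with nodes -2, 2, 4, 5:
  L_0(t) = (t - 2)(t - 4)(t - 5) / -168
  L_1(t) = (t + 2)(t - 4)(t - 5) / 24
  L_2(t) = (t + 2)(t - 2)(t - 5) / -12
  L_3(t) = (t + 2)(t - 2)(t - 4) / 21
Then p(t) = -24·L_0(t) + 28·L_1(t) + 210·L_2(t) + 403·L_3(t).
Expanding and collecting terms gives p(t) = 3t^3 + t^2 + t - 2.
Evaluating at t = -5: p(-5) = -357.

-357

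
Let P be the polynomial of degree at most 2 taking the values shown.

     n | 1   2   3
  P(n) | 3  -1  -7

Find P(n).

P(n) = -n^2 - n + 5

Write P(n) = an^2 + bn + c. Substituting each data point gives a linear system:
  a + b + c = 3
  4a + 2b + c = -1
  9a + 3b + c = -7
Solving the system yields a = -1, b = -1, c = 5.
So P(n) = -n² - n + 5.
Check: P(2) = -1. ✓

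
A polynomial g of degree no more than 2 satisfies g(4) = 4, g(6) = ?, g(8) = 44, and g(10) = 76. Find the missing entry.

On equispaced nodes a degree-2 polynomial has vanishing third forward difference, so
  - g(4) + 3·g(6) - 3·g(8) + g(10) = 0.
Substituting the known values and solving for g(6):
  3·g(6) = 60
  g(6) = 20.

20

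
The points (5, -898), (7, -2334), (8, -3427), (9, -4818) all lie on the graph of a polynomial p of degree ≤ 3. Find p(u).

p(u) = -6u^3 - 5u^2 - 4u - 3

Write p(u) = au^3 + bu^2 + cu + d. Substituting each data point gives a linear system:
  125a + 25b + 5c + d = -898
  343a + 49b + 7c + d = -2334
  512a + 64b + 8c + d = -3427
  729a + 81b + 9c + d = -4818
Solving the system yields a = -6, b = -5, c = -4, d = -3.
So p(u) = -6u³ - 5u² - 4u - 3.
Check: p(8) = -3427. ✓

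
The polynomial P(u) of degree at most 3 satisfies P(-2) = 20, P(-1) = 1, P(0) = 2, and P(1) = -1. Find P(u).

Using the Lagrange interpolation formula with nodes -2, -1, 0, 1:
  L_0(u) = (u + 1)u(u - 1) / -6
  L_1(u) = (u + 2)u(u - 1) / 2
  L_2(u) = (u + 2)(u + 1)(u - 1) / -2
  L_3(u) = (u + 2)(u + 1)u / 6
Then P(u) = 20·L_0(u) + 1·L_1(u) + 2·L_2(u) - 1·L_3(u).
Expanding and collecting terms gives P(u) = -4u^3 - 2u^2 + 3u + 2.
Check: P(-1) = 1. ✓

P(u) = -4u^3 - 2u^2 + 3u + 2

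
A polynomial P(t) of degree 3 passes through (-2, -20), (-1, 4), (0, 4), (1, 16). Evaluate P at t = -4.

Using the Lagrange interpolation formula with nodes -2, -1, 0, 1:
  L_0(t) = (t + 1)t(t - 1) / -6
  L_1(t) = (t + 2)t(t - 1) / 2
  L_2(t) = (t + 2)(t + 1)(t - 1) / -2
  L_3(t) = (t + 2)(t + 1)t / 6
Then P(t) = -20·L_0(t) + 4·L_1(t) + 4·L_2(t) + 16·L_3(t).
Expanding and collecting terms gives P(t) = 6t^3 + 6t^2 + 4.
Evaluating at t = -4: P(-4) = -284.

-284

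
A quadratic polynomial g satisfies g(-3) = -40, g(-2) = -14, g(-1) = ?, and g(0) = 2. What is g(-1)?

On equispaced nodes a degree-2 polynomial has vanishing third forward difference, so
  - g(-3) + 3·g(-2) - 3·g(-1) + g(0) = 0.
Substituting the known values and solving for g(-1):
  -3·g(-1) = 0
  g(-1) = 0.

0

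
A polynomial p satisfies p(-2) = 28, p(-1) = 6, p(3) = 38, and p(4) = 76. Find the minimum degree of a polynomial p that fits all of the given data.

Divided differences on the nodes -2, -1, 3, 4:
  order 0: 28  6  38  76
  order 1: -22  8  38
  order 2: 6  6
  order 3: 0
The order-2 divided differences are all 6 (nonzero) and every higher order vanishes, so the data lies on a polynomial of degree exactly 2.

2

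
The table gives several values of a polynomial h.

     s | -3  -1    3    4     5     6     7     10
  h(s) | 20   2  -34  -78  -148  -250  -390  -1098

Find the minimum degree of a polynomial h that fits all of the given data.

3

Divided differences on the nodes -3, -1, 3, 4, 5, 6, 7, 10:
  order 0: 20  2  -34  -78  -148  -250  -390  -1098
  order 1: -9  -9  -44  -70  -102  -140  -236
  order 2: 0  -7  -13  -16  -19  -24
  order 3: -1  -1  -1  -1  -1
  order 4: 0  0  0  0
  order 5: 0  0  0
  order 6: 0  0
  order 7: 0
The order-3 divided differences are all -1 (nonzero) and every higher order vanishes, so the data lies on a polynomial of degree exactly 3.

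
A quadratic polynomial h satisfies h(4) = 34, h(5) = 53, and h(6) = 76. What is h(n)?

h(n) = 2n^2 + n - 2

Write h(n) = an^2 + bn + c. Substituting each data point gives a linear system:
  16a + 4b + c = 34
  25a + 5b + c = 53
  36a + 6b + c = 76
Solving the system yields a = 2, b = 1, c = -2.
So h(n) = 2n² + n - 2.
Check: h(6) = 76. ✓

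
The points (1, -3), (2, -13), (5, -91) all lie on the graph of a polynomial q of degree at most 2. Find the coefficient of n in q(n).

Write q(n) = an^2 + bn + c. Substituting each data point gives a linear system:
  a + b + c = -3
  4a + 2b + c = -13
  25a + 5b + c = -91
Solving the system yields a = -4, b = 2, c = -1.
So q(n) = -4n² + 2n - 1.
The coefficient of n is 2.

2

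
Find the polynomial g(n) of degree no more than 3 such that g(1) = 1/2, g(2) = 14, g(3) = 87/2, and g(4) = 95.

Using the Lagrange interpolation formula with nodes 1, 2, 3, 4:
  L_0(n) = (n - 2)(n - 3)(n - 4) / -6
  L_1(n) = (n - 1)(n - 3)(n - 4) / 2
  L_2(n) = (n - 1)(n - 2)(n - 4) / -2
  L_3(n) = (n - 1)(n - 2)(n - 3) / 6
Then g(n) = 1/2·L_0(n) + 14·L_1(n) + 87/2·L_2(n) + 95·L_3(n).
Expanding and collecting terms gives g(n) = n^3 + 2n^2 + (1/2)n - 3.
Check: g(3) = 87/2. ✓

g(n) = n^3 + 2n^2 + (1/2)n - 3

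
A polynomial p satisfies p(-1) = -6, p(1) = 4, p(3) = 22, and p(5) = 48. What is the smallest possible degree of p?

2

Forward differences of the values at n = -1, 1, 3, 5:
  p  : -6  4  22  48
  Δ  : 10  18  26
  Δ^2: 8  8
  Δ^3: 0
The second differences are constant (8) and nonzero, while all higher differences vanish, so the minimal degree is 2.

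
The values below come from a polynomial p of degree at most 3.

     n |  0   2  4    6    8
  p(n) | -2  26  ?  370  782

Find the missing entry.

134

On equispaced nodes a degree-3 polynomial has vanishing fourth forward difference, so
  p(0) - 4·p(2) + 6·p(4) - 4·p(6) + p(8) = 0.
Substituting the known values and solving for p(4):
  6·p(4) = 804
  p(4) = 134.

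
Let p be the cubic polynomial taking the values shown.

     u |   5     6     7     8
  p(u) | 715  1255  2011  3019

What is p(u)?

Write p(u) = au^3 + bu^2 + cu + d. Substituting each data point gives a linear system:
  125a + 25b + 5c + d = 715
  216a + 36b + 6c + d = 1255
  343a + 49b + 7c + d = 2011
  512a + 64b + 8c + d = 3019
Solving the system yields a = 6, b = 0, c = -6, d = -5.
So p(u) = 6u^3 - 6u - 5.
Check: p(6) = 1255. ✓

p(u) = 6u^3 - 6u - 5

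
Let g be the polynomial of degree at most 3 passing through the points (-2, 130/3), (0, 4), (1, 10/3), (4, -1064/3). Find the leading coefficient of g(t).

-6

Write g(t) = at^3 + bt^2 + ct + d. Substituting each data point gives a linear system:
  -8a + 4b - 2c + d = 130/3
  d = 4
  a + b + c + d = 10/3
  64a + 16b + 4c + d = -1064/3
Solving the system yields a = -6, b = 1/3, c = 5, d = 4.
So g(t) = -6t³ + (1/3)t² + 5t + 4.
The leading coefficient is -6.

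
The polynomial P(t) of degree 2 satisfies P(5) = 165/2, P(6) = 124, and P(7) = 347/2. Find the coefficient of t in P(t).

-5/2

Write P(t) = at^2 + bt + c. Substituting each data point gives a linear system:
  25a + 5b + c = 165/2
  36a + 6b + c = 124
  49a + 7b + c = 347/2
Solving the system yields a = 4, b = -5/2, c = -5.
So P(t) = 4t² - (5/2)t - 5.
The coefficient of t is -5/2.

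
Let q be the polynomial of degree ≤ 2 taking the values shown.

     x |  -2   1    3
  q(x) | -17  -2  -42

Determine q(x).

Write q(x) = ax^2 + bx + c. Substituting each data point gives a linear system:
  4a - 2b + c = -17
  a + b + c = -2
  9a + 3b + c = -42
Solving the system yields a = -5, b = 0, c = 3.
So q(x) = -5x^2 + 3.
Check: q(1) = -2. ✓

q(x) = -5x^2 + 3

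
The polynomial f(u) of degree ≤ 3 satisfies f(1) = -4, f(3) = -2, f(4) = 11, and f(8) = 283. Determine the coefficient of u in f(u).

Write f(u) = au^3 + bu^2 + cu + d. Substituting each data point gives a linear system:
  a + b + c + d = -4
  27a + 9b + 3c + d = -2
  64a + 16b + 4c + d = 11
  512a + 64b + 8c + d = 283
Solving the system yields a = 1, b = -4, c = 4, d = -5.
So f(u) = u^3 - 4u^2 + 4u - 5.
The coefficient of u is 4.

4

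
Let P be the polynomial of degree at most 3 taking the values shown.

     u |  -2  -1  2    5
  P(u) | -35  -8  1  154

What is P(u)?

Write P(u) = au^3 + bu^2 + cu + d. Substituting each data point gives a linear system:
  -8a + 4b - 2c + d = -35
  -a + b - c + d = -8
  8a + 4b + 2c + d = 1
  125a + 25b + 5c + d = 154
Solving the system yields a = 2, b = -4, c = 1, d = -1.
So P(u) = 2u³ - 4u² + u - 1.
Check: P(-1) = -8. ✓

P(u) = 2u^3 - 4u^2 + u - 1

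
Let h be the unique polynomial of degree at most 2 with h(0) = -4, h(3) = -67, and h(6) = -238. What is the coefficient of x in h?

Write h(x) = ax^2 + bx + c. Substituting each data point gives a linear system:
  c = -4
  9a + 3b + c = -67
  36a + 6b + c = -238
Solving the system yields a = -6, b = -3, c = -4.
So h(x) = -6x^2 - 3x - 4.
The coefficient of x is -3.

-3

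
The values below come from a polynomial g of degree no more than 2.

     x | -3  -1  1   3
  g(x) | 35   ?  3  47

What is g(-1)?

-1

The 3 known points determine the degree-2 polynomial uniquely.
Write g(x) = ax^2 + bx + c. Substituting each data point gives a linear system:
  9a - 3b + c = 35
  a + b + c = 3
  9a + 3b + c = 47
Solving the system yields a = 5, b = 2, c = -4.
So g(x) = 5x² + 2x - 4.
Then g(-1) = -1.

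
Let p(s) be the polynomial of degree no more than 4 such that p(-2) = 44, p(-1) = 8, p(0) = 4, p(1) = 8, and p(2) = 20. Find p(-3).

Using the Lagrange interpolation formula with nodes -2, -1, 0, 1, 2:
  L_0(s) = (s + 1)s(s - 1)(s - 2) / 24
  L_1(s) = (s + 2)s(s - 1)(s - 2) / -6
  L_2(s) = (s + 2)(s + 1)(s - 1)(s - 2) / 4
  L_3(s) = (s + 2)(s + 1)s(s - 2) / -6
  L_4(s) = (s + 2)(s + 1)s(s - 1) / 24
Then p(s) = 44·L_0(s) + 8·L_1(s) + 4·L_2(s) + 8·L_3(s) + 20·L_4(s).
Expanding and collecting terms gives p(s) = s⁴ - 2s³ + 3s² + 2s + 4.
Evaluating at s = -3: p(-3) = 160.

160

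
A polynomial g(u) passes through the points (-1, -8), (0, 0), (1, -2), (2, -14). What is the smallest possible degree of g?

2

Forward differences of the values at u = -1, 0, 1, 2:
  g  : -8  0  -2  -14
  Δ  : 8  -2  -12
  Δ^2: -10  -10
  Δ^3: 0
The second differences are constant (-10) and nonzero, while all higher differences vanish, so the minimal degree is 2.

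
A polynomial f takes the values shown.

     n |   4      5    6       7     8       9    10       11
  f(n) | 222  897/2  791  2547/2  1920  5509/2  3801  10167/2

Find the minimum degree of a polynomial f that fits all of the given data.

3

Forward differences of the values at n = 4, 5, 6, 7, 8, 9, 10, 11:
  f  : 222  897/2  791  2547/2  1920  5509/2  3801  10167/2
  Δ  : 453/2  685/2  965/2  1293/2  1669/2  2093/2  2565/2
  Δ^2: 116  140  164  188  212  236
  Δ^3: 24  24  24  24  24
  Δ^4: 0  0  0  0
  Δ^5: 0  0  0
  Δ^6: 0  0
  Δ^7: 0
The third differences are constant (24) and nonzero, while all higher differences vanish, so the minimal degree is 3.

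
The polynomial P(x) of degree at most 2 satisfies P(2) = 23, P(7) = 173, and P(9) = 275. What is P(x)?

Using the Lagrange interpolation formula with nodes 2, 7, 9:
  L_0(x) = (x - 7)(x - 9) / 35
  L_1(x) = (x - 2)(x - 9) / -10
  L_2(x) = (x - 2)(x - 7) / 14
Then P(x) = 23·L_0(x) + 173·L_1(x) + 275·L_2(x).
Expanding and collecting terms gives P(x) = 3x² + 3x + 5.
Check: P(2) = 23. ✓

P(x) = 3x^2 + 3x + 5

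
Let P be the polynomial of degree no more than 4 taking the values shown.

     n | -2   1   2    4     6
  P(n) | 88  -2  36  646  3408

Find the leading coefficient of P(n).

3

Write P(n) = an^4 + bn^3 + cn^2 + dn + e. Substituting each data point gives a linear system:
  16a - 8b + 4c - 2d + e = 88
  a + b + c + d + e = -2
  16a + 8b + 4c + 2d + e = 36
  256a + 64b + 16c + 4d + e = 646
  1296a + 216b + 36c + 6d + e = 3408
Solving the system yields a = 3, b = -3, c = 5, d = -1, e = -6.
So P(n) = 3n⁴ - 3n³ + 5n² - n - 6.
The leading coefficient is 3.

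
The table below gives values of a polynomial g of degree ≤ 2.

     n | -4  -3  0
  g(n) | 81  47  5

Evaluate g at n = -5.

125

Using the Lagrange interpolation formula with nodes -4, -3, 0:
  L_0(n) = (n + 3)n / 4
  L_1(n) = (n + 4)n / -3
  L_2(n) = (n + 4)(n + 3) / 12
Then g(n) = 81·L_0(n) + 47·L_1(n) + 5·L_2(n).
Expanding and collecting terms gives g(n) = 5n^2 + n + 5.
Evaluating at n = -5: g(-5) = 125.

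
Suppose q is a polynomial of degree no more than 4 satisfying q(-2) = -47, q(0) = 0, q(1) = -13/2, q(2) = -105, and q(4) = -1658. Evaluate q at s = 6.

-8259

Using the Lagrange interpolation formula with nodes -2, 0, 1, 2, 4:
  L_0(s) = s(s - 1)(s - 2)(s - 4) / 144
  L_1(s) = (s + 2)(s - 1)(s - 2)(s - 4) / -16
  L_2(s) = (s + 2)s(s - 2)(s - 4) / 9
  L_3(s) = (s + 2)s(s - 1)(s - 4) / -16
  L_4(s) = (s + 2)s(s - 1)(s - 2) / 144
Then q(s) = -47·L_0(s) + 0·L_1(s) - 13/2·L_2(s) - 105·L_3(s) - 1658·L_4(s).
Expanding and collecting terms gives q(s) = -6s⁴ - 3s³ + 5s² - (5/2)s.
Evaluating at s = 6: q(6) = -8259.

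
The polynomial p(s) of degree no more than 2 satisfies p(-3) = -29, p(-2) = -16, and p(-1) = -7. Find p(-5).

Forward differences of the values at s = -3, -2, -1:
  p  : -29  -16  -7
  Δ  : 13  9
  Δ^2: -4
The second differences are constant, confirming degree 2.
Interpolating (Newton forward form) and evaluating at s = -5 gives p(-5) = -67.

-67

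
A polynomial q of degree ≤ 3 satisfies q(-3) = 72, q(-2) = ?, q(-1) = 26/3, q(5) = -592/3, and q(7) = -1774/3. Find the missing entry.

The 4 known points determine the degree-3 polynomial uniquely.
Write q(t) = at^3 + bt^2 + ct + d. Substituting each data point gives a linear system:
  -27a + 9b - 3c + d = 72
  -a + b - c + d = 26/3
  125a + 25b + 5c + d = -592/3
  343a + 49b + 7c + d = -1774/3
Solving the system yields a = -2, b = 5/3, c = 1, d = 6.
So q(t) = -2t^3 + (5/3)t^2 + t + 6.
Then q(-2) = 80/3.

80/3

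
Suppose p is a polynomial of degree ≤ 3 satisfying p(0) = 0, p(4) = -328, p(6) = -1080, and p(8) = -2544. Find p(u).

Using the Lagrange interpolation formula with nodes 0, 4, 6, 8:
  L_0(u) = (u - 4)(u - 6)(u - 8) / -192
  L_1(u) = u(u - 6)(u - 8) / 32
  L_2(u) = u(u - 4)(u - 8) / -24
  L_3(u) = u(u - 4)(u - 6) / 64
Then p(u) = 0·L_0(u) - 328·L_1(u) - 1080·L_2(u) - 2544·L_3(u).
Expanding and collecting terms gives p(u) = -5u^3 + u^2 - 6u.
Check: p(0) = 0. ✓

p(u) = -5u^3 + u^2 - 6u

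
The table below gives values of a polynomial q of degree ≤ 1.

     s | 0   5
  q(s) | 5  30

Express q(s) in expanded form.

q(s) = 5s + 5

Using the Lagrange interpolation formula with nodes 0, 5:
  L_0(s) = (s - 5) / -5
  L_1(s) = s / 5
Then q(s) = 5·L_0(s) + 30·L_1(s).
Expanding and collecting terms gives q(s) = 5s + 5.
Check: q(5) = 30. ✓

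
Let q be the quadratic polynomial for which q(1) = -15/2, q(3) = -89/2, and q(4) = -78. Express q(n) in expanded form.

q(n) = -5n^2 + (3/2)n - 4

Write q(n) = an^2 + bn + c. Substituting each data point gives a linear system:
  a + b + c = -15/2
  9a + 3b + c = -89/2
  16a + 4b + c = -78
Solving the system yields a = -5, b = 3/2, c = -4.
So q(n) = -5n² + (3/2)n - 4.
Check: q(1) = -15/2. ✓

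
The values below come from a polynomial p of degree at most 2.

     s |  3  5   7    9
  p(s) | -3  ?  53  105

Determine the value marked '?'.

17

The 3 known points determine the degree-2 polynomial uniquely.
Write p(s) = as^2 + bs + c. Substituting each data point gives a linear system:
  9a + 3b + c = -3
  49a + 7b + c = 53
  81a + 9b + c = 105
Solving the system yields a = 2, b = -6, c = -3.
So p(s) = 2s² - 6s - 3.
Then p(5) = 17.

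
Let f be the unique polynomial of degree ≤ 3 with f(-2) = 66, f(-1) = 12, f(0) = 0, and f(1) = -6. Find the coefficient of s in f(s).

-3

Write f(s) = as^3 + bs^2 + cs + d. Substituting each data point gives a linear system:
  -8a + 4b - 2c + d = 66
  -a + b - c + d = 12
  d = 0
  a + b + c + d = -6
Solving the system yields a = -6, b = 3, c = -3, d = 0.
So f(s) = -6s³ + 3s² - 3s.
The coefficient of s is -3.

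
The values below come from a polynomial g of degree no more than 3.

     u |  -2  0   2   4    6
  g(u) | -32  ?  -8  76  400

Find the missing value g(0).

4

On equispaced nodes a degree-3 polynomial has vanishing fourth forward difference, so
  g(-2) - 4·g(0) + 6·g(2) - 4·g(4) + g(6) = 0.
Substituting the known values and solving for g(0):
  -4·g(0) = -16
  g(0) = 4.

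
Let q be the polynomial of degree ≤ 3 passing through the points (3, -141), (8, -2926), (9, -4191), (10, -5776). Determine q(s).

Using the Lagrange interpolation formula with nodes 3, 8, 9, 10:
  L_0(s) = (s - 8)(s - 9)(s - 10) / -210
  L_1(s) = (s - 3)(s - 9)(s - 10) / 10
  L_2(s) = (s - 3)(s - 8)(s - 10) / -6
  L_3(s) = (s - 3)(s - 8)(s - 9) / 14
Then q(s) = -141·L_0(s) - 2926·L_1(s) - 4191·L_2(s) - 5776·L_3(s).
Expanding and collecting terms gives q(s) = -6s³ + 2s² + 3s - 6.
Check: q(8) = -2926. ✓

q(s) = -6s^3 + 2s^2 + 3s - 6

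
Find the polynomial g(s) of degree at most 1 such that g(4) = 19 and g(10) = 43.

Write g(s) = as + b. Substituting each data point gives a linear system:
  4a + b = 19
  10a + b = 43
Solving the system yields a = 4, b = 3.
So g(s) = 4s + 3.
Check: g(4) = 19. ✓

g(s) = 4s + 3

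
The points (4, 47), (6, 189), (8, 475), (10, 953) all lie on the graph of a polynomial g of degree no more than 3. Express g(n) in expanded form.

g(n) = n^3 - 5n + 3

Using the Lagrange interpolation formula with nodes 4, 6, 8, 10:
  L_0(n) = (n - 6)(n - 8)(n - 10) / -48
  L_1(n) = (n - 4)(n - 8)(n - 10) / 16
  L_2(n) = (n - 4)(n - 6)(n - 10) / -16
  L_3(n) = (n - 4)(n - 6)(n - 8) / 48
Then g(n) = 47·L_0(n) + 189·L_1(n) + 475·L_2(n) + 953·L_3(n).
Expanding and collecting terms gives g(n) = n³ - 5n + 3.
Check: g(6) = 189. ✓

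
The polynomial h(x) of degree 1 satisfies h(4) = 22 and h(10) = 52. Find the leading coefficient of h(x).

5

Write h(x) = ax + b. Substituting each data point gives a linear system:
  4a + b = 22
  10a + b = 52
Solving the system yields a = 5, b = 2.
So h(x) = 5x + 2.
The leading coefficient is 5.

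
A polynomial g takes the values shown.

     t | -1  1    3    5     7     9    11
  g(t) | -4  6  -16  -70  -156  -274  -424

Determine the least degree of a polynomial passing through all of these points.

2

Forward differences of the values at t = -1, 1, 3, 5, 7, 9, 11:
  g  : -4  6  -16  -70  -156  -274  -424
  Δ  : 10  -22  -54  -86  -118  -150
  Δ^2: -32  -32  -32  -32  -32
  Δ^3: 0  0  0  0
  Δ^4: 0  0  0
  Δ^5: 0  0
  Δ^6: 0
The second differences are constant (-32) and nonzero, while all higher differences vanish, so the minimal degree is 2.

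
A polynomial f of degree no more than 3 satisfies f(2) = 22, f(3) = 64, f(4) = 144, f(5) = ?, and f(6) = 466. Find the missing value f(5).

The 4 known points determine the degree-3 polynomial uniquely.
Write f(t) = at^3 + bt^2 + ct + d. Substituting each data point gives a linear system:
  8a + 4b + 2c + d = 22
  27a + 9b + 3c + d = 64
  64a + 16b + 4c + d = 144
  216a + 36b + 6c + d = 466
Solving the system yields a = 2, b = 1, c = -1, d = 4.
So f(t) = 2t^3 + t^2 - t + 4.
Then f(5) = 274.

274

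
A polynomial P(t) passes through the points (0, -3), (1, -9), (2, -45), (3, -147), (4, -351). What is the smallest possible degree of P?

Forward differences of the values at t = 0, 1, 2, 3, 4:
  P  : -3  -9  -45  -147  -351
  Δ  : -6  -36  -102  -204
  Δ^2: -30  -66  -102
  Δ^3: -36  -36
  Δ^4: 0
The third differences are constant (-36) and nonzero, while all higher differences vanish, so the minimal degree is 3.

3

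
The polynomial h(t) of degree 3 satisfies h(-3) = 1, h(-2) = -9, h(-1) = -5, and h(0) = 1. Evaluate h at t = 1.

-3

Using the Lagrange interpolation formula with nodes -3, -2, -1, 0:
  L_0(t) = (t + 2)(t + 1)t / -6
  L_1(t) = (t + 3)(t + 1)t / 2
  L_2(t) = (t + 3)(t + 2)t / -2
  L_3(t) = (t + 3)(t + 2)(t + 1) / 6
Then h(t) = 1·L_0(t) - 9·L_1(t) - 5·L_2(t) + 1·L_3(t).
Expanding and collecting terms gives h(t) = -2t^3 - 5t^2 + 3t + 1.
Evaluating at t = 1: h(1) = -3.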